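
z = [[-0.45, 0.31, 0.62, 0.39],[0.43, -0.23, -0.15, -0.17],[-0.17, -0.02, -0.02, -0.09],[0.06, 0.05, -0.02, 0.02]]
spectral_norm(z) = 1.03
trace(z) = -0.68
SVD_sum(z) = [[-0.53, 0.33, 0.54, 0.37], [0.29, -0.18, -0.29, -0.20], [-0.03, 0.02, 0.03, 0.02], [0.01, -0.01, -0.01, -0.01]] + [[0.09, -0.01, 0.06, 0.04], [0.15, -0.01, 0.11, 0.07], [-0.13, 0.01, -0.09, -0.06], [0.03, -0.0, 0.02, 0.01]] + [[-0.01, -0.02, 0.02, -0.01], [-0.01, -0.04, 0.04, -0.03], [-0.02, -0.05, 0.04, -0.04], [0.01, 0.04, -0.04, 0.03]] + [[0.0, 0.00, 0.0, -0.00], [0.00, 0.00, 0.00, -0.0], [0.0, 0.01, 0.0, -0.01], [0.00, 0.02, 0.01, -0.02]]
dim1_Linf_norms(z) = [0.62, 0.43, 0.17, 0.06]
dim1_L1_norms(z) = [1.77, 0.98, 0.3, 0.15]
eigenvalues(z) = [(-0.61+0j), (0.02+0.13j), (0.02-0.13j), (-0.1+0j)]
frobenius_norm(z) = 1.08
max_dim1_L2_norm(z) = 0.91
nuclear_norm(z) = 1.48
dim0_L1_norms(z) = [1.11, 0.61, 0.81, 0.67]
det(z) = 0.00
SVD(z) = [[-0.88, -0.41, -0.24, 0.10], [0.48, -0.68, -0.51, 0.19], [-0.04, 0.59, -0.64, 0.49], [0.02, -0.14, 0.52, 0.85]] @ diag([1.033831298292687, 0.2884082096910125, 0.127049887328545, 0.029527569881160974]) @ [[0.59, -0.37, -0.59, -0.41], [-0.76, 0.04, -0.55, -0.34], [0.21, 0.65, -0.54, 0.49], [0.18, 0.66, 0.24, -0.69]]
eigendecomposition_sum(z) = [[-0.42+0.00j, (0.31-0j), 0.54-0.00j, 0.42+0.00j], [0.43-0.00j, (-0.32+0j), (-0.55+0j), -0.43-0.00j], [-0.11+0.00j, 0.08-0.00j, 0.13-0.00j, (0.11+0j)], [-0j, -0.00+0.00j, (-0+0j), -0.00-0.00j]] + [[-0.01+0.02j, -0.00+0.04j, 0.04+0.06j, -0.02+0.06j], [0.04j, (0.03+0.05j), (0.11+0.05j), 0.02+0.10j], [-0.03-0.01j, (-0.05+0.01j), (-0.06+0.07j), -0.08-0.00j], [(0.03-0j), 0.03-0.02j, (0.04-0.07j), 0.06-0.01j]] + [[-0.01-0.02j, (-0-0.04j), 0.04-0.06j, -0.02-0.06j],[-0.04j, 0.03-0.05j, 0.11-0.05j, 0.02-0.10j],[-0.03+0.01j, -0.05-0.01j, (-0.06-0.07j), -0.08+0.00j],[(0.03+0j), (0.03+0.02j), (0.04+0.07j), (0.06+0.01j)]] + [[(-0-0j),-0j,0.01+0.00j,0.01+0.00j], [-0.01-0.00j,0.04-0.00j,(0.19+0j),0.22+0.00j], [0.00+0.00j,(-0.01+0j),-0.03-0.00j,(-0.04-0j)], [0j,(-0.02+0j),-0.09-0.00j,(-0.1-0j)]]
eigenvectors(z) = [[(0.69+0j), (-0.33-0.21j), (-0.33+0.21j), -0.05+0.00j], [(-0.7+0j), (-0.65+0j), -0.65-0.00j, (-0.89+0j)], [0.17+0.00j, 0.13-0.49j, (0.13+0.49j), 0.15+0.00j], [-0.00+0.00j, (-0.01+0.41j), -0.01-0.41j, (0.43+0j)]]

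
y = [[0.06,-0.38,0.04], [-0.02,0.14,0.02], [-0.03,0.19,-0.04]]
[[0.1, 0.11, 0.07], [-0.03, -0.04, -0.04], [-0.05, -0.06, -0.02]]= y@[[0.87,-0.07,1.16], [-0.11,-0.28,-0.06], [0.06,0.14,-0.62]]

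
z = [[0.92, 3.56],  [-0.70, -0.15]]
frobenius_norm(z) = 3.75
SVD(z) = [[1.00, -0.09], [-0.09, -1.00]] @ diag([3.6913171709921304, 0.6377127434344272]) @ [[0.27, 0.96], [0.96, -0.27]]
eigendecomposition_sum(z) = [[0.46+0.67j, 1.78-0.46j], [(-0.35+0.09j), -0.07+0.81j]] + [[(0.46-0.67j), 1.78+0.46j], [(-0.35-0.09j), (-0.07-0.81j)]]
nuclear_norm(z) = 4.33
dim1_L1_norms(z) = [4.48, 0.85]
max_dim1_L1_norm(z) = 4.48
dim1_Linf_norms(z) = [3.56, 0.7]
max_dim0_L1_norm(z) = 3.71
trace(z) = 0.77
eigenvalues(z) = [(0.38+1.49j), (0.38-1.49j)]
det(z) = 2.35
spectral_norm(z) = 3.69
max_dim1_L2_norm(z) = 3.68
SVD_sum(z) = [[0.98, 3.54], [-0.09, -0.32]] + [[-0.06,  0.02],[-0.61,  0.17]]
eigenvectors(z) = [[(0.91+0j), (0.91-0j)], [(-0.14+0.38j), -0.14-0.38j]]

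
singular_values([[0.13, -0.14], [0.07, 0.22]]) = [0.26, 0.15]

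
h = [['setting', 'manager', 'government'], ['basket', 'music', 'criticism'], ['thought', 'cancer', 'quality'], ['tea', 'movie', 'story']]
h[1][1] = 'music'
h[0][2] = 'government'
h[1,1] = 'music'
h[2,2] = 'quality'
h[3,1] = 'movie'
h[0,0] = 'setting'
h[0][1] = 'manager'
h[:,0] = ['setting', 'basket', 'thought', 'tea']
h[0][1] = 'manager'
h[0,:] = ['setting', 'manager', 'government']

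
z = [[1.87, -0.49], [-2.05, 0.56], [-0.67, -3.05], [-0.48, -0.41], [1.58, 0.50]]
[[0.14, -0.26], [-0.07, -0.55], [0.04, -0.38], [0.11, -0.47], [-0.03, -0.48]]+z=[[2.01, -0.75],  [-2.12, 0.01],  [-0.63, -3.43],  [-0.37, -0.88],  [1.55, 0.02]]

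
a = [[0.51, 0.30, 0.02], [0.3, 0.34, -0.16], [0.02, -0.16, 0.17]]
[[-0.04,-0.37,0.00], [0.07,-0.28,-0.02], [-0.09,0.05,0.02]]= a @ [[-0.25,-0.58,0.19], [0.32,-0.26,-0.31], [-0.2,0.12,-0.19]]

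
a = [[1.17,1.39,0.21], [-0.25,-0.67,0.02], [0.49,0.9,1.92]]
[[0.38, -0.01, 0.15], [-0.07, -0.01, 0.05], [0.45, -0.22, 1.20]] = a @ [[0.31, -0.01, 0.16], [-0.01, 0.02, -0.12], [0.16, -0.12, 0.64]]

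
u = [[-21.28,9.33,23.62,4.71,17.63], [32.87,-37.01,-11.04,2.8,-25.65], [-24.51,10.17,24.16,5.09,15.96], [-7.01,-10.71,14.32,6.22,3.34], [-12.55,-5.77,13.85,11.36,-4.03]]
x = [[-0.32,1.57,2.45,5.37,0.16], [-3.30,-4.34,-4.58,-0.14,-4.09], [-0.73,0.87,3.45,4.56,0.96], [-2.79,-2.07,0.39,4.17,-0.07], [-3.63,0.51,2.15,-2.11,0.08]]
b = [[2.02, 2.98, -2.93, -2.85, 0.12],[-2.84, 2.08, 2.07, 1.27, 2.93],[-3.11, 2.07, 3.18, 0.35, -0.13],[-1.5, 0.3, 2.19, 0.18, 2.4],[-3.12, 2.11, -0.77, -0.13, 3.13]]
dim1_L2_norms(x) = [6.12, 8.21, 5.91, 5.44, 4.75]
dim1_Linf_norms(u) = [23.62, 37.01, 24.51, 14.32, 13.85]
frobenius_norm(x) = 13.85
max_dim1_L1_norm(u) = 109.37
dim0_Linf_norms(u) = [32.87, 37.01, 24.16, 11.36, 25.65]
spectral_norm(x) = 9.98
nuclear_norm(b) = 19.92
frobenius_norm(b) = 10.88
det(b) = 238.33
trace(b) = 10.59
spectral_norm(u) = 76.23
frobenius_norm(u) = 84.76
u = x @ b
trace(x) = 3.04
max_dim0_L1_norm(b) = 12.59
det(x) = 302.08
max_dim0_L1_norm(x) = 16.35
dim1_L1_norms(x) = [9.87, 16.45, 10.57, 9.49, 8.48]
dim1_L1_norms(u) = [76.57, 109.37, 79.89, 41.6, 47.56]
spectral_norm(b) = 8.57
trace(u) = -31.94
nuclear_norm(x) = 25.02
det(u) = 71962.79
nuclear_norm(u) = 125.53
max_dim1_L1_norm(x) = 16.45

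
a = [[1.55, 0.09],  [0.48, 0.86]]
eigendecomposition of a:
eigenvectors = [[0.84, -0.12], [0.54, 0.99]]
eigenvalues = [1.61, 0.8]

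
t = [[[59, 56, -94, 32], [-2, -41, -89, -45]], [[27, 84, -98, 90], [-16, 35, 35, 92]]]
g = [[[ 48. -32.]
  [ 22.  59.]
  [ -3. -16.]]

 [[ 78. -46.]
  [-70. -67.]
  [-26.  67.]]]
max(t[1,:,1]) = 84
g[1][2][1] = 67.0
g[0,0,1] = -32.0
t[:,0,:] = [[59, 56, -94, 32], [27, 84, -98, 90]]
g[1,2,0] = -26.0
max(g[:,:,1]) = 67.0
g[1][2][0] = -26.0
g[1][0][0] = 78.0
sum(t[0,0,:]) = 53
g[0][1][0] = 22.0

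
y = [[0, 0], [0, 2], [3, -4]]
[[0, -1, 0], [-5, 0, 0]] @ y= [[0, -2], [0, 0]]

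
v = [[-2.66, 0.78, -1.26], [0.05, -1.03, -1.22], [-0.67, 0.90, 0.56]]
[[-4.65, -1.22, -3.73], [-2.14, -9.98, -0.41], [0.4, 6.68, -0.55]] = v @ [[1.0, 0.15, -1.25],[0.15, 5.15, -3.63],[1.67, 3.84, 3.35]]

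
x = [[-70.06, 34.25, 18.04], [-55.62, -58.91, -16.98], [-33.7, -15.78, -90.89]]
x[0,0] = -70.06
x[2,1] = -15.78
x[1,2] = -16.98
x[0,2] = 18.04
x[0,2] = 18.04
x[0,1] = 34.25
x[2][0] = -33.7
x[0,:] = [-70.06, 34.25, 18.04]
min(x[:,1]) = -58.91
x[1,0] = -55.62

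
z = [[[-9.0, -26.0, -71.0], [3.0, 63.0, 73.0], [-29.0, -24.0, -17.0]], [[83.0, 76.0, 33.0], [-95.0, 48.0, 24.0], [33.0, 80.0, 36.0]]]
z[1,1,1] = 48.0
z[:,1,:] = [[3.0, 63.0, 73.0], [-95.0, 48.0, 24.0]]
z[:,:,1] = [[-26.0, 63.0, -24.0], [76.0, 48.0, 80.0]]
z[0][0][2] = -71.0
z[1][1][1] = 48.0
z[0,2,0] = -29.0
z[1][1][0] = -95.0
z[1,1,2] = 24.0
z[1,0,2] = 33.0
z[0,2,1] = -24.0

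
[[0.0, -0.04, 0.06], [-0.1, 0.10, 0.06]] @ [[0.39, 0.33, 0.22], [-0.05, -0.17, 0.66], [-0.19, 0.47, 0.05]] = [[-0.01, 0.03, -0.02], [-0.06, -0.02, 0.05]]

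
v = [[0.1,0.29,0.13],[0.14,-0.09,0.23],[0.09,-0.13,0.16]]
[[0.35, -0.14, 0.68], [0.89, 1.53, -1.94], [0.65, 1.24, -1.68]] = v @ [[0.54, 4.92, -5.56],  [-0.49, -3.24, 5.56],  [3.34, 2.38, -2.86]]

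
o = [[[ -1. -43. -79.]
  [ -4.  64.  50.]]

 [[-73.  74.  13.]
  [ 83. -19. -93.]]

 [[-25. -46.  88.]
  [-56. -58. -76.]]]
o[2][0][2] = 88.0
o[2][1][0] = -56.0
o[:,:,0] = [[-1.0, -4.0], [-73.0, 83.0], [-25.0, -56.0]]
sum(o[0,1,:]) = 110.0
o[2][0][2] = 88.0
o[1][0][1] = 74.0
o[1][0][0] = -73.0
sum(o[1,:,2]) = -80.0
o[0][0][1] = -43.0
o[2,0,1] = -46.0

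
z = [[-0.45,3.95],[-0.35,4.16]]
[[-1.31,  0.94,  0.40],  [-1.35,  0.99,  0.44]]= z @ [[0.28, 0.02, 0.16], [-0.30, 0.24, 0.12]]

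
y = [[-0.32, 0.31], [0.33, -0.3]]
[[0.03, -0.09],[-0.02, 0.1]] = y @ [[0.31, 0.38], [0.41, 0.09]]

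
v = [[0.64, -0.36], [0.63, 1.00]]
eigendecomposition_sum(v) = [[(0.32+0.39j),  (-0.18+0.33j)],[0.32-0.59j,  0.50+0.05j]] + [[(0.32-0.39j), -0.18-0.33j],[(0.31+0.59j), (0.5-0.05j)]]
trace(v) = 1.64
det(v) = 0.87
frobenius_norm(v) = 1.39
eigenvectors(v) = [[(0.23-0.56j),(0.23+0.56j)], [-0.80+0.00j,-0.80-0.00j]]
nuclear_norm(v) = 1.92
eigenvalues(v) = [(0.82+0.44j), (0.82-0.44j)]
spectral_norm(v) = 1.18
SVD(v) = [[0.05, 1.0], [1.00, -0.05]] @ diag([1.1828230525519836, 0.7328230525519837]) @ [[0.56, 0.83],  [0.83, -0.56]]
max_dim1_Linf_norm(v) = 1.0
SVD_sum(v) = [[0.03, 0.05], [0.66, 0.98]] + [[0.61, -0.41], [-0.03, 0.02]]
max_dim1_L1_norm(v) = 1.63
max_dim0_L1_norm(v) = 1.36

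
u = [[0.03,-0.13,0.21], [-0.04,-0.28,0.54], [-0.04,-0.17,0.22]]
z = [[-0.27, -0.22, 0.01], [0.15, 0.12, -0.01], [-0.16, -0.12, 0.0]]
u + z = [[-0.24,  -0.35,  0.22], [0.11,  -0.16,  0.53], [-0.2,  -0.29,  0.22]]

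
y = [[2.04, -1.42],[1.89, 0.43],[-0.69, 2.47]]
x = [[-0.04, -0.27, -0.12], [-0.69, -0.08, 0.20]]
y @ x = [[0.90, -0.44, -0.53], [-0.37, -0.54, -0.14], [-1.68, -0.01, 0.58]]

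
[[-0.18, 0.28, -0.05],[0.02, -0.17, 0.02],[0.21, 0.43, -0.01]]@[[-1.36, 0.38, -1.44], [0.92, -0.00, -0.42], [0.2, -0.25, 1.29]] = [[0.49,-0.06,0.08],[-0.18,0.00,0.07],[0.11,0.08,-0.5]]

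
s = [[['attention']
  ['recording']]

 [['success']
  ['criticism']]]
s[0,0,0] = 'attention'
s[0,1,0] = 'recording'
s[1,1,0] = 'criticism'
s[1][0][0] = 'success'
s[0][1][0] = 'recording'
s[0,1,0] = 'recording'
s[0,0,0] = 'attention'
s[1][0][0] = 'success'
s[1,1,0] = 'criticism'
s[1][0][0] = 'success'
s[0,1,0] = 'recording'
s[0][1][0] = 'recording'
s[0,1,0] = 'recording'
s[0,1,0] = 'recording'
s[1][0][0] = 'success'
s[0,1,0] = 'recording'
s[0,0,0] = 'attention'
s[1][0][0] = 'success'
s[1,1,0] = 'criticism'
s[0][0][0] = 'attention'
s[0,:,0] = ['attention', 'recording']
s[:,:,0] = [['attention', 'recording'], ['success', 'criticism']]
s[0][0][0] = 'attention'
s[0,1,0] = 'recording'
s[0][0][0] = 'attention'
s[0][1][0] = 'recording'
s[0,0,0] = 'attention'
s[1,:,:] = [['success'], ['criticism']]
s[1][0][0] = 'success'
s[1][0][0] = 'success'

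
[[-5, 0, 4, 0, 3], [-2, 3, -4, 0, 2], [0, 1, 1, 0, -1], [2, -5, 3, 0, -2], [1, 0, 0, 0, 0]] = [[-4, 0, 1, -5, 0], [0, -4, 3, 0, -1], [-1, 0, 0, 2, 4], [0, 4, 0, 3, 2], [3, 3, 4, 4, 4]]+[[-1, 0, 3, 5, 3], [-2, 7, -7, 0, 3], [1, 1, 1, -2, -5], [2, -9, 3, -3, -4], [-2, -3, -4, -4, -4]]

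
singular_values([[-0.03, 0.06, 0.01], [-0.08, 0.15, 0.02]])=[0.18, 0.0]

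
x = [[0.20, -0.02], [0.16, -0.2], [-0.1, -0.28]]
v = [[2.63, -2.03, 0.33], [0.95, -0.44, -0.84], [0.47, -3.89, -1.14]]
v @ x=[[0.17, 0.26], [0.20, 0.30], [-0.41, 1.09]]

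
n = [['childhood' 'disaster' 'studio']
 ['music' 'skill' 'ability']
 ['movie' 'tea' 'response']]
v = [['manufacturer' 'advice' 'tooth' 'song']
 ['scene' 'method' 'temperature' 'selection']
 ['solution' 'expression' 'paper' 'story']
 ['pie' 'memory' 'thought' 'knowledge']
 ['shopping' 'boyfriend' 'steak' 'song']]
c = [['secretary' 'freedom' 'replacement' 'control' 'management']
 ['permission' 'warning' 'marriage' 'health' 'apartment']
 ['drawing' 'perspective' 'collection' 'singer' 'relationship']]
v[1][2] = 'temperature'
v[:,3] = ['song', 'selection', 'story', 'knowledge', 'song']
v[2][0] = 'solution'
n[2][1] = 'tea'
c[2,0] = 'drawing'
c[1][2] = 'marriage'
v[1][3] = 'selection'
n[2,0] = 'movie'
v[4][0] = 'shopping'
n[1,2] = 'ability'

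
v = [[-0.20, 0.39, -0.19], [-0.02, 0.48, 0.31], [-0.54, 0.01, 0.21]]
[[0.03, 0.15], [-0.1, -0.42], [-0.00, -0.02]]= v @ [[-0.08, -0.35], [-0.06, -0.26], [-0.22, -0.98]]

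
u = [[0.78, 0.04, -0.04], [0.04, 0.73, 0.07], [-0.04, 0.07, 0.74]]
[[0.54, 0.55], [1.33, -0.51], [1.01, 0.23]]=u @ [[0.67, 0.77], [1.66, -0.78], [1.24, 0.43]]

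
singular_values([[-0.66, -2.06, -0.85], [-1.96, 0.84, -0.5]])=[2.32, 2.19]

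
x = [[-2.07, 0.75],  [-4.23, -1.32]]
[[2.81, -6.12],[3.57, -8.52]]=x @ [[-1.08, 2.45], [0.76, -1.4]]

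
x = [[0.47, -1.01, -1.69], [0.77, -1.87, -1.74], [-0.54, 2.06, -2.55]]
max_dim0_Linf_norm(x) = 2.55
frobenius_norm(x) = 4.72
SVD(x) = [[-0.48, 0.36, 0.80], [-0.49, 0.65, -0.58], [-0.73, -0.67, -0.13]] @ diag([3.5269818286121457, 3.132506349286136, 0.00177547789960059]) @ [[-0.06, -0.03, 1.00], [0.33, -0.94, -0.01], [0.94, 0.33, 0.07]]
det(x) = 0.02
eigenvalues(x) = [0j, (-1.98+1.5j), (-1.98-1.5j)]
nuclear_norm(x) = 6.66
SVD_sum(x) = [[0.1, 0.05, -1.68],[0.1, 0.05, -1.72],[0.15, 0.08, -2.57]] + [[0.37,-1.06,-0.01], [0.67,-1.92,-0.02], [-0.69,1.98,0.02]] + [[0.00,  0.00,  0.00], [-0.0,  -0.00,  -0.00], [-0.00,  -0.0,  -0.0]]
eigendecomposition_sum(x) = [[0.00+0.00j, (-0+0j), (-0+0j)], [0j, (-0+0j), (-0+0j)], [0.00+0.00j, -0.00+0.00j, -0.00+0.00j]] + [[(0.23-0.43j), (-0.5+1.35j), -0.84-0.65j], [(0.38-0.46j), (-0.93+1.52j), (-0.87-0.98j)], [(-0.27-0.55j), 1.03+1.50j, (-1.27+0.4j)]] + [[(0.23+0.43j), -0.50-1.35j, -0.84+0.65j], [(0.38+0.46j), (-0.93-1.52j), -0.87+0.98j], [-0.27+0.55j, (1.03-1.5j), (-1.27-0.4j)]]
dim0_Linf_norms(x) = [0.77, 2.06, 2.55]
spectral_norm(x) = 3.53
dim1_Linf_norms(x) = [1.69, 1.87, 2.55]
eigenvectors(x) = [[(-0.94+0j), (0.28+0.4j), 0.28-0.40j], [-0.33+0.00j, (0.25+0.56j), (0.25-0.56j)], [(-0.06+0j), (0.62+0j), 0.62-0.00j]]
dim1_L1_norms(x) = [3.17, 4.38, 5.15]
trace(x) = -3.95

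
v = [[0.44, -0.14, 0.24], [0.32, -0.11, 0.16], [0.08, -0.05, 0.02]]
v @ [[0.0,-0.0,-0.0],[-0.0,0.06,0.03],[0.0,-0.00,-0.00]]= [[0.0, -0.01, -0.00], [0.00, -0.01, -0.0], [0.0, -0.0, -0.00]]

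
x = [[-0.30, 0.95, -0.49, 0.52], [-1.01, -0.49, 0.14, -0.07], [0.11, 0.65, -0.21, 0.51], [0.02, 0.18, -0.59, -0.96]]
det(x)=0.006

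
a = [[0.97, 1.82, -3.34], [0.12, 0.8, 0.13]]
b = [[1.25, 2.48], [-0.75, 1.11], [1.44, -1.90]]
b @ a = [[1.51,4.26,-3.85],[-0.59,-0.48,2.65],[1.17,1.1,-5.06]]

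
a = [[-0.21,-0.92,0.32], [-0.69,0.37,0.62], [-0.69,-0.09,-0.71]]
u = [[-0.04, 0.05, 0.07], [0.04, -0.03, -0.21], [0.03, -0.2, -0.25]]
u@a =[[-0.07, 0.05, -0.03],[0.16, -0.03, 0.14],[0.30, -0.08, 0.06]]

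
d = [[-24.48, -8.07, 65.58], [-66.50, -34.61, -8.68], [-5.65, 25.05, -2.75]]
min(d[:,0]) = -66.5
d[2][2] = -2.75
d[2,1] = 25.05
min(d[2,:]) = -5.65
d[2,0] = -5.65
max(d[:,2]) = 65.58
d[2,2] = -2.75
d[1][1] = -34.61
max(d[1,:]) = -8.68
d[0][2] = 65.58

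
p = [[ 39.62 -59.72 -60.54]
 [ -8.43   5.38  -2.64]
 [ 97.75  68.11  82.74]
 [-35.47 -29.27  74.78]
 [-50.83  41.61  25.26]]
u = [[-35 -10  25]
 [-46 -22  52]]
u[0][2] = 25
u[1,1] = -22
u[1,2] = 52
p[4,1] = 41.61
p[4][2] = 25.26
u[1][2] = 52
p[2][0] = 97.75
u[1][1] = -22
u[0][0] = -35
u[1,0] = -46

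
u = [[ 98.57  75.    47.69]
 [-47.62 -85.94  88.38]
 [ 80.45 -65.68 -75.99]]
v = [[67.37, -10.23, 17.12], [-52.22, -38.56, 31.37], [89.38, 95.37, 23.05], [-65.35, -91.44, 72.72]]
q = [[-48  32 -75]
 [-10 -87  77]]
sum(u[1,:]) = -45.18000000000001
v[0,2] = 17.12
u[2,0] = 80.45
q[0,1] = 32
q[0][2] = -75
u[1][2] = 88.38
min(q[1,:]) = -87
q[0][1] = 32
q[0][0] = -48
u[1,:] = [-47.62, -85.94, 88.38]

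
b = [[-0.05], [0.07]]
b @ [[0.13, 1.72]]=[[-0.01, -0.09], [0.01, 0.12]]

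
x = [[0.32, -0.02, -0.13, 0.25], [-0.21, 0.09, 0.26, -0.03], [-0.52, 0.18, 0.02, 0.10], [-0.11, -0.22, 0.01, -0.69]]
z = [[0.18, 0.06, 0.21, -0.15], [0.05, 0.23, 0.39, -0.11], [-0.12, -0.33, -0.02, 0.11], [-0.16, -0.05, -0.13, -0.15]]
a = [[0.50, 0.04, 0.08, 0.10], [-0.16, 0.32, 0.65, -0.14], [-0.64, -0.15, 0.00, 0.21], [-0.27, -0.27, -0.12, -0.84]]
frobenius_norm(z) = 0.72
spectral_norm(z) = 0.61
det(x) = -0.00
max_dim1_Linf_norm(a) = 0.84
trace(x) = -0.26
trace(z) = 0.24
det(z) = -0.01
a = x + z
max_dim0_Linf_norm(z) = 0.39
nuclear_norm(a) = 2.64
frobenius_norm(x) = 1.07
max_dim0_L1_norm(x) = 1.16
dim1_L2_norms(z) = [0.32, 0.47, 0.37, 0.26]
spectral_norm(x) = 0.80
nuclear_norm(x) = 1.71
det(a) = -0.07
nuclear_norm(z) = 1.27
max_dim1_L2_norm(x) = 0.73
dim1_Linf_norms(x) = [0.32, 0.26, 0.52, 0.69]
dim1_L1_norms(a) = [0.72, 1.27, 1.0, 1.5]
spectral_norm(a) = 1.00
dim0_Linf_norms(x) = [0.52, 0.22, 0.26, 0.69]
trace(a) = -0.02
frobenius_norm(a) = 1.48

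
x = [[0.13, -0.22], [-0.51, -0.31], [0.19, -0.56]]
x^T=[[0.13, -0.51, 0.19], [-0.22, -0.31, -0.56]]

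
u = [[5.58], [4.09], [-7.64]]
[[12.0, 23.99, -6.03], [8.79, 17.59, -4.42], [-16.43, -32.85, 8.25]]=u @ [[2.15, 4.30, -1.08]]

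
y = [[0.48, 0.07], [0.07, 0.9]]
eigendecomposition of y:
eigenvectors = [[-0.99, -0.16], [0.16, -0.99]]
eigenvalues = [0.47, 0.91]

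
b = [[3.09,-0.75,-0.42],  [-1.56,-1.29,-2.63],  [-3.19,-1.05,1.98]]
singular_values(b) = [4.85, 3.28, 1.51]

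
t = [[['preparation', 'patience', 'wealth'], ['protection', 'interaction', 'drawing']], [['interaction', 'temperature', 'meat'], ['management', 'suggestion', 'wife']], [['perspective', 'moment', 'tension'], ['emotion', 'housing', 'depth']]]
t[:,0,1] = ['patience', 'temperature', 'moment']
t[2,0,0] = 'perspective'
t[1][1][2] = 'wife'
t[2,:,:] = [['perspective', 'moment', 'tension'], ['emotion', 'housing', 'depth']]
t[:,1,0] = ['protection', 'management', 'emotion']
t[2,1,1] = 'housing'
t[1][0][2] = 'meat'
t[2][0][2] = 'tension'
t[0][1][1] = 'interaction'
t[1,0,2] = 'meat'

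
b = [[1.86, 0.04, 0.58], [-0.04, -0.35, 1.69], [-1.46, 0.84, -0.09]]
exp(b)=[[4.8, 0.55, 1.69], [-2.36, 1.22, 1.29], [-4.12, 0.6, 0.65]]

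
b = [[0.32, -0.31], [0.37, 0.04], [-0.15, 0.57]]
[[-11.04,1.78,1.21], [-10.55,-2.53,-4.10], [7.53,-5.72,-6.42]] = b @ [[-29.11, -5.60, -9.59], [5.55, -11.51, -13.79]]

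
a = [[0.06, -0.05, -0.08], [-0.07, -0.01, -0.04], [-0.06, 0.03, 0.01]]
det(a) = 0.000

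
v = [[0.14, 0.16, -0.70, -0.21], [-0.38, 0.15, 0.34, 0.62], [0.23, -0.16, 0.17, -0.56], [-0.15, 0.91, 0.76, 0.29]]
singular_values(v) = [1.47, 0.76, 0.66, 0.06]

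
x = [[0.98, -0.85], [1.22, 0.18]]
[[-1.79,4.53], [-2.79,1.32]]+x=[[-0.81,3.68], [-1.57,1.50]]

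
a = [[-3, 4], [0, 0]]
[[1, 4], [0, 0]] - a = [[4, 0], [0, 0]]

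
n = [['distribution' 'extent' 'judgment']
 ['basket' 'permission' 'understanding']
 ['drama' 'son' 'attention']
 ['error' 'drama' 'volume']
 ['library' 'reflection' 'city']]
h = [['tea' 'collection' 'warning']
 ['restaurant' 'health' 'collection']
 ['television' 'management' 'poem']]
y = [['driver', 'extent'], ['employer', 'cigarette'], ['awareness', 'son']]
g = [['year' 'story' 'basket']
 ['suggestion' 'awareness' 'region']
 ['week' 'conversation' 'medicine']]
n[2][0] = 'drama'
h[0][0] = 'tea'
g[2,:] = ['week', 'conversation', 'medicine']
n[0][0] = 'distribution'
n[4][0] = 'library'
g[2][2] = 'medicine'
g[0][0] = 'year'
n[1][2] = 'understanding'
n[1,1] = 'permission'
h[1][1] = 'health'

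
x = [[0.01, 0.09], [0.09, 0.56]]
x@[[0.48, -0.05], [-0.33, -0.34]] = [[-0.02,-0.03], [-0.14,-0.19]]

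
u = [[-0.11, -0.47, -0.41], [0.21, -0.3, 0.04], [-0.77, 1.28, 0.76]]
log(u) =[[-1.01+2.67j, -0.45+1.14j, (-0.38+0.99j)], [-0.59-0.04j, -1.35+3.23j, (-0.25+0.07j)], [0.20+1.31j, 1.35-3.19j, (0.11+0.38j)]]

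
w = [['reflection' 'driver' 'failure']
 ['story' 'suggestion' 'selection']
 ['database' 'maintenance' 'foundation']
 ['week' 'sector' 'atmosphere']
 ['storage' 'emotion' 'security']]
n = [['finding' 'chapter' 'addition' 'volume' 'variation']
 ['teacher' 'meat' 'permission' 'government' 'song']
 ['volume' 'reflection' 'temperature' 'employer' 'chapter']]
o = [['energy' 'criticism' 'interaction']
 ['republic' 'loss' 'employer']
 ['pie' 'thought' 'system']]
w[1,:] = ['story', 'suggestion', 'selection']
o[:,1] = ['criticism', 'loss', 'thought']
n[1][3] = 'government'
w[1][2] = 'selection'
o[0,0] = 'energy'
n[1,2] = 'permission'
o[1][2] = 'employer'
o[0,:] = ['energy', 'criticism', 'interaction']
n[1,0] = 'teacher'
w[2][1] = 'maintenance'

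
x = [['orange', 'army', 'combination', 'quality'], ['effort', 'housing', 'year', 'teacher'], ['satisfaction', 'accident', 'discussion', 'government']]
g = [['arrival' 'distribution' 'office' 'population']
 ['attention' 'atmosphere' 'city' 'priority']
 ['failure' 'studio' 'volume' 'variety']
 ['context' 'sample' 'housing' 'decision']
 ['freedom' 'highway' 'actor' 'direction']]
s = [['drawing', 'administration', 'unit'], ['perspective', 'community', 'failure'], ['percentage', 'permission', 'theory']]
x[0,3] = 'quality'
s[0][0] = 'drawing'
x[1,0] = 'effort'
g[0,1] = 'distribution'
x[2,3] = 'government'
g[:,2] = ['office', 'city', 'volume', 'housing', 'actor']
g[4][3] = 'direction'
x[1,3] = 'teacher'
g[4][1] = 'highway'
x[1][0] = 'effort'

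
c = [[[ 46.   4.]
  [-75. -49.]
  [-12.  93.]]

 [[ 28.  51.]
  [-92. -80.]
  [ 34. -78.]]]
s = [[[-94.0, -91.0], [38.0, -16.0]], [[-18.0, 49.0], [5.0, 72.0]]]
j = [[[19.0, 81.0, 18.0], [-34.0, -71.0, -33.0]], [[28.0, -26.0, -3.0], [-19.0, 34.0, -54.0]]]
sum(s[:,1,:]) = 99.0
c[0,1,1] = -49.0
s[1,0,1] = 49.0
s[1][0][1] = 49.0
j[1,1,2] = -54.0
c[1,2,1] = -78.0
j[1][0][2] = -3.0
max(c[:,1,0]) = -75.0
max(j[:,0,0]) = 28.0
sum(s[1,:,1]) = 121.0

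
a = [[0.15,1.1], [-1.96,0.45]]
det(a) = 2.22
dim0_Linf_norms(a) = [1.96, 1.1]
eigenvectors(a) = [[(-0.06+0.6j), -0.06-0.60j],[(-0.8+0j), (-0.8-0j)]]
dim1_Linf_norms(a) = [1.1, 1.96]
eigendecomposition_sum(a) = [[0.07+0.75j, 0.55-0.11j], [-0.98+0.20j, 0.22+0.71j]] + [[0.07-0.75j, 0.55+0.11j], [-0.98-0.20j, 0.22-0.71j]]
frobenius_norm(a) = 2.30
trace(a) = 0.60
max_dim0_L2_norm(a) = 1.97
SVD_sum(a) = [[-0.14,0.04],[-1.94,0.53]] + [[0.29, 1.06],[-0.02, -0.08]]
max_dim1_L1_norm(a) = 2.41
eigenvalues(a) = [(0.3+1.46j), (0.3-1.46j)]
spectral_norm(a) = 2.01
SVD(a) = [[0.07,1.0], [1.0,-0.07]] @ diag([2.0145462766917817, 1.103722473752926]) @ [[-0.97, 0.26], [0.26, 0.97]]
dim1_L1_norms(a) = [1.25, 2.41]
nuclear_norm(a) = 3.12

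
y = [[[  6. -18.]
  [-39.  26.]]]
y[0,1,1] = 26.0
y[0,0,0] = 6.0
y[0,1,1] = 26.0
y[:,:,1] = [[-18.0, 26.0]]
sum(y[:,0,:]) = -12.0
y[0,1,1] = 26.0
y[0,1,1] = 26.0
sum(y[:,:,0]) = -33.0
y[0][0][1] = -18.0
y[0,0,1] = -18.0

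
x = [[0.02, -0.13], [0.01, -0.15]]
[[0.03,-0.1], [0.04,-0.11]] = x@[[-0.08, 0.26], [-0.25, 0.78]]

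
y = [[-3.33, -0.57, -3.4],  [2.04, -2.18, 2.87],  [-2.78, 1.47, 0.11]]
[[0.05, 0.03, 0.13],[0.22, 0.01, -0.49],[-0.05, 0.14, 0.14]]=y@[[-0.03, -0.05, 0.02],[-0.09, 0.0, 0.14],[0.03, 0.04, -0.08]]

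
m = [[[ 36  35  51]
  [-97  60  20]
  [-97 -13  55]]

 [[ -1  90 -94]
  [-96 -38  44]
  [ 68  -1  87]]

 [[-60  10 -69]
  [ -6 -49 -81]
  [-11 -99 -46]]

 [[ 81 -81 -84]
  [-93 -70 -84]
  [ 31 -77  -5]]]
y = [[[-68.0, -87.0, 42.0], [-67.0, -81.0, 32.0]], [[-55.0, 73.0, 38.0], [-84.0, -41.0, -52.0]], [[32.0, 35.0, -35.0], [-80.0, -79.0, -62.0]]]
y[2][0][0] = 32.0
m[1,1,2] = 44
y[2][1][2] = -62.0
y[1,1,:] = [-84.0, -41.0, -52.0]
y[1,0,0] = -55.0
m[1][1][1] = -38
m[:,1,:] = [[-97, 60, 20], [-96, -38, 44], [-6, -49, -81], [-93, -70, -84]]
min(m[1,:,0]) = -96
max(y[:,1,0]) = -67.0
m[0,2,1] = -13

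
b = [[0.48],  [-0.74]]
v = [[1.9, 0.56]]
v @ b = [[0.5]]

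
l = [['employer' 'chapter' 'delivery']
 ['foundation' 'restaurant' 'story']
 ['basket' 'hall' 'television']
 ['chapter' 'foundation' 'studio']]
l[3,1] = 'foundation'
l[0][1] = 'chapter'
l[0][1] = 'chapter'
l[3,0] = 'chapter'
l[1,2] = 'story'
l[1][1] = 'restaurant'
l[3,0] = 'chapter'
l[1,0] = 'foundation'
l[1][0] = 'foundation'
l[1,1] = 'restaurant'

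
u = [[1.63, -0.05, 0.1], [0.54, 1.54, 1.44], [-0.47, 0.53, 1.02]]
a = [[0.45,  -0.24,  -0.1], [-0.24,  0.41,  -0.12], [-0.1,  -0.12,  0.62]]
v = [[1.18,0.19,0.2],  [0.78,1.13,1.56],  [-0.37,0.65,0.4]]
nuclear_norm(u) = 4.50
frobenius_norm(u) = 2.99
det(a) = 0.06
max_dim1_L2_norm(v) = 2.08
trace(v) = 2.71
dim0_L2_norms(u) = [1.78, 1.63, 1.77]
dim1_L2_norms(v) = [1.21, 2.08, 0.85]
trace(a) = 1.48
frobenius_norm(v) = 2.55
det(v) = -0.65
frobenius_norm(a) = 0.96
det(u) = 1.48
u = a + v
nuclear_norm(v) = 3.66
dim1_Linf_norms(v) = [1.18, 1.56, 0.65]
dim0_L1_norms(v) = [2.33, 1.97, 2.16]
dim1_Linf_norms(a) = [0.45, 0.41, 0.62]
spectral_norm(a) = 0.68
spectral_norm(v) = 2.26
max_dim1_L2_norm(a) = 0.64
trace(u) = 4.19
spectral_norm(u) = 2.41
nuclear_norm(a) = 1.48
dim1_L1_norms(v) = [1.57, 3.47, 1.42]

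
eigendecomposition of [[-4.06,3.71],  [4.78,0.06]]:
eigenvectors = [[-0.82, -0.48], [0.58, -0.88]]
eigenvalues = [-6.69, 2.69]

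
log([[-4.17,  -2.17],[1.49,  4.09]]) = [[(1.33+3.32j), (0.01+0.92j)], [-0.00-0.63j, 1.30-0.17j]]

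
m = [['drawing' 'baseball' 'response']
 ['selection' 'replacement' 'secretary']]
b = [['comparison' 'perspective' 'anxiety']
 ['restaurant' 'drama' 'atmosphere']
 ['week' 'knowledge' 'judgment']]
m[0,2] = 'response'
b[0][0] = 'comparison'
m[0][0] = 'drawing'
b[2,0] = 'week'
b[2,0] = 'week'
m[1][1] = 'replacement'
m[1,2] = 'secretary'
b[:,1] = ['perspective', 'drama', 'knowledge']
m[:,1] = ['baseball', 'replacement']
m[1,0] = 'selection'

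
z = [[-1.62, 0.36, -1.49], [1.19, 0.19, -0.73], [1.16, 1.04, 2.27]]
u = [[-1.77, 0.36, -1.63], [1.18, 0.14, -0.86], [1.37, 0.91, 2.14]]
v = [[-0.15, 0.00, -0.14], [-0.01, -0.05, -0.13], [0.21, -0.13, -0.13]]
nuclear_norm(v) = 0.53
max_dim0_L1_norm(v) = 0.4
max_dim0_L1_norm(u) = 4.63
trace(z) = 0.84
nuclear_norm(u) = 5.91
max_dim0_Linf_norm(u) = 2.14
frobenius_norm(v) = 0.37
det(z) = -4.72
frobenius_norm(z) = 3.81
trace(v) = -0.33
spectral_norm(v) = 0.29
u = v + z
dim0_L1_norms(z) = [3.97, 1.59, 4.49]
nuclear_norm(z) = 5.82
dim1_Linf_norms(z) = [1.62, 1.19, 2.27]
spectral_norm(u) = 3.50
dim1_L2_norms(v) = [0.21, 0.14, 0.28]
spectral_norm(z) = 3.37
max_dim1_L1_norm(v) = 0.47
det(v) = -0.00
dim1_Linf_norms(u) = [1.77, 1.18, 2.14]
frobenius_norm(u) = 3.92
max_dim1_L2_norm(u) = 2.7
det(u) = -4.69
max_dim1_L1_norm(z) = 4.47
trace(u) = 0.51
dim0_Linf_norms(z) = [1.62, 1.04, 2.27]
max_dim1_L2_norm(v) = 0.28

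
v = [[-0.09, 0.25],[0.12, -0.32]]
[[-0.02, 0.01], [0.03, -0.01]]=v@[[2.39,-0.78], [0.8,-0.26]]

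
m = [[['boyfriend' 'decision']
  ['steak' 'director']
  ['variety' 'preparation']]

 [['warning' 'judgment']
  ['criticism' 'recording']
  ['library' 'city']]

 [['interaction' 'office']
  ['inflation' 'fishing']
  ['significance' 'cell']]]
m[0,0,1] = 'decision'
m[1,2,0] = 'library'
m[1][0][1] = 'judgment'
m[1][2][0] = 'library'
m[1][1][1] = 'recording'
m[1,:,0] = ['warning', 'criticism', 'library']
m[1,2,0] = 'library'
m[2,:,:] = [['interaction', 'office'], ['inflation', 'fishing'], ['significance', 'cell']]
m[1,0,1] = 'judgment'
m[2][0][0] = 'interaction'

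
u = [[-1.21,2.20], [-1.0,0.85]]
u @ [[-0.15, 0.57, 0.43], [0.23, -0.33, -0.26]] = [[0.69, -1.42, -1.09],[0.35, -0.85, -0.65]]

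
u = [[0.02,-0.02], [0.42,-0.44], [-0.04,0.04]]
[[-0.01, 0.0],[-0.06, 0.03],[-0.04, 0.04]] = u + [[-0.03, 0.02], [-0.48, 0.47], [0.00, 0.0]]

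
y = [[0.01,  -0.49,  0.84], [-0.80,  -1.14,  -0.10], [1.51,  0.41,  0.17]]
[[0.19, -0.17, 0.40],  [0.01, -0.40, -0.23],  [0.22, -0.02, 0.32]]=y @ [[0.17, -0.14, 0.14], [-0.14, 0.44, 0.06], [0.14, 0.06, 0.51]]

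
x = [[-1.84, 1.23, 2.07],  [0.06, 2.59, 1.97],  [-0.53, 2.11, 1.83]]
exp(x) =[[-1.05,  19.19,  15.64], [-2.29,  41.23,  31.66], [-2.09,  31.90,  26.14]]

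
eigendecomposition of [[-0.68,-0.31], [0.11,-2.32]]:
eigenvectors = [[1.00, 0.19], [0.07, 0.98]]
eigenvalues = [-0.7, -2.3]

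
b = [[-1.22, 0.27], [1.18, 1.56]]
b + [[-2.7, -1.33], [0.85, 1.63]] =[[-3.92, -1.06], [2.03, 3.19]]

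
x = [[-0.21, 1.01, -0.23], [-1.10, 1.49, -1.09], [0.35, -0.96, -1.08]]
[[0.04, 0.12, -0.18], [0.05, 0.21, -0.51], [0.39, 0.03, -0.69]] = x @ [[0.31, 0.04, -0.3], [0.04, 0.1, -0.10], [-0.30, -0.1, 0.63]]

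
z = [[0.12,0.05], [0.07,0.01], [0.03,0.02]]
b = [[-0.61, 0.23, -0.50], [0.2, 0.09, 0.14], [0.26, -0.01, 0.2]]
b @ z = [[-0.07, -0.04],[0.03, 0.01],[0.04, 0.02]]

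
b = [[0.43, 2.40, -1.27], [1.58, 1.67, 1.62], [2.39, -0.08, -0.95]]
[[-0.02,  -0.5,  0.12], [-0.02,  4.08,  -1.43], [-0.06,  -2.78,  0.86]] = b@[[-0.02, -0.36, 0.09], [-0.0, 0.89, -0.31], [0.01, 1.95, -0.65]]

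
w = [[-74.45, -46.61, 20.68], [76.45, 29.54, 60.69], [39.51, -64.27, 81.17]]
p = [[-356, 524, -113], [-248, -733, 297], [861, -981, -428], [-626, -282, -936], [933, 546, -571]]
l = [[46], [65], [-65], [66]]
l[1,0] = 65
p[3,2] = -936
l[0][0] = 46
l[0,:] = [46]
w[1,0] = 76.45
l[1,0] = 65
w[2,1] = -64.27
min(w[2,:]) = -64.27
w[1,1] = 29.54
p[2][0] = 861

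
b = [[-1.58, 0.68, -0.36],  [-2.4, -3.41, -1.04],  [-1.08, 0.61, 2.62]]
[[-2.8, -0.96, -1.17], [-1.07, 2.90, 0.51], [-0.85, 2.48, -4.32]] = b @ [[1.35,-0.13,0.85], [-0.76,-1.11,-0.38], [0.41,1.15,-1.21]]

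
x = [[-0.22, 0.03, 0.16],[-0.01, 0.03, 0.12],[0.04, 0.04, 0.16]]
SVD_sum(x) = [[-0.16, 0.04, 0.21], [-0.06, 0.02, 0.08], [-0.06, 0.02, 0.09]] + [[-0.06, -0.01, -0.05],[0.05, 0.01, 0.04],[0.1, 0.02, 0.07]] + [[0.00, -0.0, 0.00], [-0.00, 0.00, -0.00], [0.0, -0.00, 0.00]]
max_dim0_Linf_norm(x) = 0.22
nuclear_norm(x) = 0.47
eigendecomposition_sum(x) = [[-0.23, 0.01, 0.09], [-0.02, 0.0, 0.01], [0.02, -0.00, -0.01]] + [[0.01, 0.02, 0.07], [0.01, 0.03, 0.11], [0.02, 0.04, 0.17]] + [[0.0,  -0.0,  0.00], [-0.00,  0.00,  -0.00], [0.0,  -0.00,  0.0]]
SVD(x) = [[-0.87, 0.48, 0.13], [-0.35, -0.39, -0.85], [-0.36, -0.78, 0.51]] @ diag([0.3022987435204876, 0.1664747799721046, 0.0012717307788332256]) @ [[0.59, -0.17, -0.79],[-0.8, -0.17, -0.57],[0.04, -0.97, 0.24]]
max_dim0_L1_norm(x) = 0.44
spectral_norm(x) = 0.30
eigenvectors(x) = [[0.99, 0.33, -0.04], [0.09, 0.52, 0.97], [-0.11, 0.78, -0.24]]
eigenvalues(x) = [-0.23, 0.2, 0.0]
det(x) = -0.00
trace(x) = -0.03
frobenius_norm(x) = 0.35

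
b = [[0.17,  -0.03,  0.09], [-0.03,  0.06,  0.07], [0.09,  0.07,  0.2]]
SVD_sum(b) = [[0.10, 0.03, 0.13], [0.03, 0.01, 0.04], [0.13, 0.04, 0.18]] + [[0.07, -0.06, -0.04], [-0.06, 0.05, 0.03], [-0.04, 0.03, 0.02]] + [[0.00, 0.0, -0.00], [0.00, 0.00, -0.0], [-0.00, -0.0, 0.0]]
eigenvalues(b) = [0.28, 0.14, 0.0]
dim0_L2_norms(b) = [0.19, 0.1, 0.23]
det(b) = 0.00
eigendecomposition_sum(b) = [[0.1, 0.03, 0.13], [0.03, 0.01, 0.04], [0.13, 0.04, 0.18]] + [[0.07,-0.06,-0.04], [-0.06,0.05,0.03], [-0.04,0.03,0.02]] + [[0.00, 0.00, -0.00], [0.00, 0.00, -0.0], [-0.00, -0.0, 0.00]]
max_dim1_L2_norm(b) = 0.23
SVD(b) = [[-0.59,0.70,-0.40], [-0.17,-0.59,-0.79], [-0.79,-0.40,0.46]] @ diag([0.2821029305255829, 0.1438812345611032, 0.004015834913314035]) @ [[-0.59, -0.17, -0.79], [0.7, -0.59, -0.4], [-0.40, -0.79, 0.46]]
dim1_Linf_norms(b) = [0.17, 0.07, 0.2]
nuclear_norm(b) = 0.43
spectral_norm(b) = 0.28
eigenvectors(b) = [[-0.59, 0.7, 0.4], [-0.17, -0.59, 0.79], [-0.79, -0.40, -0.46]]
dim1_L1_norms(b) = [0.29, 0.16, 0.36]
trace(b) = 0.43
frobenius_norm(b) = 0.32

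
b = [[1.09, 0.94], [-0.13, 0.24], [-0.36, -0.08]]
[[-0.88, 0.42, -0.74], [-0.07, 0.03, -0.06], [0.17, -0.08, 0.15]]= b @ [[-0.37, 0.18, -0.31],[-0.51, 0.24, -0.43]]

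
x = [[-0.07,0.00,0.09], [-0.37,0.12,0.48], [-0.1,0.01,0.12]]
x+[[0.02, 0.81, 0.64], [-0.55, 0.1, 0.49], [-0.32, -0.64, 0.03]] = [[-0.05, 0.81, 0.73], [-0.92, 0.22, 0.97], [-0.42, -0.63, 0.15]]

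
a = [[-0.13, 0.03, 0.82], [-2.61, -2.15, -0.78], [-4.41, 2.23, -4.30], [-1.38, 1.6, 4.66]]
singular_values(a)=[7.15, 4.65, 3.01]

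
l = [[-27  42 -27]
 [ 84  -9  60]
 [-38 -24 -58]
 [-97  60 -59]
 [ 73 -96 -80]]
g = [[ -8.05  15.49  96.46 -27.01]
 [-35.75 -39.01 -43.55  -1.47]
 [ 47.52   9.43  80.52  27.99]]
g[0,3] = -27.01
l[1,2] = 60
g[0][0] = -8.05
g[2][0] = 47.52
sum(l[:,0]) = -5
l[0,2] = -27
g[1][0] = -35.75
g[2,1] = 9.43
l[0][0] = -27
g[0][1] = 15.49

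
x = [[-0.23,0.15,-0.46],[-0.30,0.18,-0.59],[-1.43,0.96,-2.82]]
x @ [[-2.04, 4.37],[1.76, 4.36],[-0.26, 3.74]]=[[0.85, -2.07], [1.08, -2.73], [5.34, -12.61]]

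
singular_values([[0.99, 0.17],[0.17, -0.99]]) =[1.0, 1.0]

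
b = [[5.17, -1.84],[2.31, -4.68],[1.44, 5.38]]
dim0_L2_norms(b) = [5.84, 7.36]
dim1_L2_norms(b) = [5.49, 5.22, 5.57]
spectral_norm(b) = 7.76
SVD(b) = [[-0.50, 0.73], [-0.67, 0.01], [0.54, 0.68]] @ diag([7.764165827585524, 5.299880093148634]) @ [[-0.43, 0.9], [0.90, 0.43]]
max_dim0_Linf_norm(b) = 5.38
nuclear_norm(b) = 13.06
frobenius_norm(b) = 9.40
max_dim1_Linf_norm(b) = 5.38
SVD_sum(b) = [[1.69, -3.51], [2.26, -4.70], [-1.83, 3.81]] + [[3.48, 1.67], [0.05, 0.02], [3.27, 1.57]]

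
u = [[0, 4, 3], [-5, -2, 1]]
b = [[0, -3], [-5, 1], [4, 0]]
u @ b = [[-8, 4], [14, 13]]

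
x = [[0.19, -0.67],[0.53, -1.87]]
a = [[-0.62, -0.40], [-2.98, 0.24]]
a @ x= [[-0.33, 1.16],[-0.44, 1.55]]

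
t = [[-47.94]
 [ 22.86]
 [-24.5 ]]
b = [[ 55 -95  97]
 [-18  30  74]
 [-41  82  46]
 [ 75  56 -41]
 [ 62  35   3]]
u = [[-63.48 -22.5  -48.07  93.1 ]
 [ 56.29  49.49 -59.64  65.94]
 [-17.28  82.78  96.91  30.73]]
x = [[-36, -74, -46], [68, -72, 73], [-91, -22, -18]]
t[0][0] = -47.94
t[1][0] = 22.86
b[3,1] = 56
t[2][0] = -24.5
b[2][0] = -41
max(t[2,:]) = -24.5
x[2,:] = [-91, -22, -18]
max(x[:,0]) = 68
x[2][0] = -91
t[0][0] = -47.94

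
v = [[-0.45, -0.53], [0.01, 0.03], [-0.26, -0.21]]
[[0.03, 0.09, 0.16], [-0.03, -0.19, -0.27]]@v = [[-0.05, -0.05], [0.08, 0.07]]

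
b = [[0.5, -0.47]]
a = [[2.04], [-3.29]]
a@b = [[1.02, -0.96], [-1.64, 1.55]]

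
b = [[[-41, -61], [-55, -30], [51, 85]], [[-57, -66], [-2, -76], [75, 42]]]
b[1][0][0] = -57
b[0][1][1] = -30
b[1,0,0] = -57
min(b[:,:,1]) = -76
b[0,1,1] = -30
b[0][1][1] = -30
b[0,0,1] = -61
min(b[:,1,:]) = -76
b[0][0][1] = -61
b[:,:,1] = [[-61, -30, 85], [-66, -76, 42]]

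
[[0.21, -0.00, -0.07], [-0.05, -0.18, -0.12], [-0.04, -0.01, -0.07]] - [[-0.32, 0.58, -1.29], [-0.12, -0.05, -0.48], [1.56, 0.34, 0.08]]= [[0.53, -0.58, 1.22], [0.07, -0.13, 0.36], [-1.6, -0.35, -0.15]]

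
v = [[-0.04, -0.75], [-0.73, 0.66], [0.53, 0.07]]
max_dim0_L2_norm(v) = 1.0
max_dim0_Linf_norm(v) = 0.75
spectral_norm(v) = 1.16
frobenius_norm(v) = 1.35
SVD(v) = [[0.49, 0.72], [-0.84, 0.23], [0.24, -0.66]] @ diag([1.1551518866598731, 0.6957184191511219]) @ [[0.62, -0.78],[-0.78, -0.62]]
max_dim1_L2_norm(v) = 0.98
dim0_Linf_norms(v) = [0.73, 0.75]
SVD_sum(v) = [[0.35, -0.44], [-0.61, 0.76], [0.17, -0.22]] + [[-0.39, -0.31],[-0.12, -0.1],[0.36, 0.29]]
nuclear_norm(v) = 1.85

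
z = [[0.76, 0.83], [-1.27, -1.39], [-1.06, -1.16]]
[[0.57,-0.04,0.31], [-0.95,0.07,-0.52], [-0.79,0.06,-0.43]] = z @ [[0.77, -0.37, 0.08], [-0.02, 0.29, 0.30]]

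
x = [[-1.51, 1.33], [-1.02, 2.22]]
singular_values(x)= [3.1, 0.64]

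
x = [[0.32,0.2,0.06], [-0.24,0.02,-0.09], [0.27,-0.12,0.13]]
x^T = [[0.32, -0.24, 0.27], [0.20, 0.02, -0.12], [0.06, -0.09, 0.13]]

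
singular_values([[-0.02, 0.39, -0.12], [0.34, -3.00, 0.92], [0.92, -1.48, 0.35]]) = [3.58, 0.67, 0.0]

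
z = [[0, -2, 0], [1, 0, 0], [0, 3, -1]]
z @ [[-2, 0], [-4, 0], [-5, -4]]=[[8, 0], [-2, 0], [-7, 4]]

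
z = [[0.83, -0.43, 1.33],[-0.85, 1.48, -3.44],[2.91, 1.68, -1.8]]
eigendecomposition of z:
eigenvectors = [[-0.40,0.26,-0.24], [0.91,-0.75,0.88], [0.11,-0.6,0.42]]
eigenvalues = [1.44, -0.98, 0.06]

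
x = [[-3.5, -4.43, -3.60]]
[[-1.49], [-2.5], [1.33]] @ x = [[5.22,  6.6,  5.36], [8.75,  11.08,  9.0], [-4.66,  -5.89,  -4.79]]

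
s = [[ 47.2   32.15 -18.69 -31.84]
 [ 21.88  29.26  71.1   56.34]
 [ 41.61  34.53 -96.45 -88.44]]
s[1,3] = 56.34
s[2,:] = [41.61, 34.53, -96.45, -88.44]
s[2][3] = -88.44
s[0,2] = -18.69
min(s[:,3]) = -88.44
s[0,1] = 32.15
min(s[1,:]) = 21.88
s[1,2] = 71.1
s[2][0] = 41.61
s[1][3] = 56.34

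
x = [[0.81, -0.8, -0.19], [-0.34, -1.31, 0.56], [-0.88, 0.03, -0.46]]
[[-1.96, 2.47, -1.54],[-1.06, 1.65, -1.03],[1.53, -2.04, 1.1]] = x@[[-1.5, 1.85, -1.06], [1.03, -1.40, 0.93], [-0.39, 0.8, -0.31]]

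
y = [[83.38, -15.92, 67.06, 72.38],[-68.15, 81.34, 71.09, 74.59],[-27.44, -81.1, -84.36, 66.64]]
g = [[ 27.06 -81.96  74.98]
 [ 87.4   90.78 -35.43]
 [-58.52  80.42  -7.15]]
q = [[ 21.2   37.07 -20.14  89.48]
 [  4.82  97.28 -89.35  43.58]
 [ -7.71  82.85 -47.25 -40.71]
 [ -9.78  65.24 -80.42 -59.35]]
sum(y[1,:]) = 158.87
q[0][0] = 21.2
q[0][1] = 37.07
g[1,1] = 90.78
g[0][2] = 74.98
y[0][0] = 83.38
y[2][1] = -81.1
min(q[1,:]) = -89.35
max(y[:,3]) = 74.59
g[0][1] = -81.96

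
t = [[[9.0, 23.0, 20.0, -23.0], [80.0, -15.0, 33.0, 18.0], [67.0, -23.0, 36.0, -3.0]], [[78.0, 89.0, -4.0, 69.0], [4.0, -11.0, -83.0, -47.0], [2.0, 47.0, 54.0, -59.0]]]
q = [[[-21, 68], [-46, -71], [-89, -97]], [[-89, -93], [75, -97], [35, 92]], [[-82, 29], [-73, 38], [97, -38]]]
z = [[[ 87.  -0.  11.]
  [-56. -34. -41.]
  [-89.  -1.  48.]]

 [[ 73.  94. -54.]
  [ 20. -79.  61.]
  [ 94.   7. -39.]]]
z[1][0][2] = -54.0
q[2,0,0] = -82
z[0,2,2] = 48.0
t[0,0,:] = [9.0, 23.0, 20.0, -23.0]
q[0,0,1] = 68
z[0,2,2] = 48.0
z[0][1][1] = -34.0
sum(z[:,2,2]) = 9.0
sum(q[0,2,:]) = -186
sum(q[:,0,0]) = -192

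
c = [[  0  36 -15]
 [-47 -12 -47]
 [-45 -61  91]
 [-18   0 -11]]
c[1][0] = -47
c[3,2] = -11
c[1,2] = -47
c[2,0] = -45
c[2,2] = 91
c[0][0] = 0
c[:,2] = [-15, -47, 91, -11]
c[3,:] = [-18, 0, -11]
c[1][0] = -47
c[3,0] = -18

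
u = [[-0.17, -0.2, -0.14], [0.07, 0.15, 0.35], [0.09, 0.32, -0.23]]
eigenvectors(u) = [[-0.47, 0.96, 0.05], [0.79, -0.27, -0.53], [0.4, 0.01, 0.85]]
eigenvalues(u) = [0.29, -0.12, -0.42]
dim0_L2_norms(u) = [0.2, 0.41, 0.44]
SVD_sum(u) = [[-0.11,-0.18,-0.20], [0.13,0.22,0.25], [0.03,0.05,0.05]] + [[-0.01,-0.05,0.05], [-0.03,-0.09,0.1], [0.08,0.26,-0.28]] + [[-0.05, 0.02, 0.01], [-0.04, 0.02, 0.0], [-0.02, 0.01, 0.00]]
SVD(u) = [[0.61,-0.16,-0.77], [-0.77,-0.32,-0.54], [-0.16,0.93,-0.32]] @ diag([0.4649215309180506, 0.4248820666696247, 0.07157652905362788]) @ [[-0.37, -0.62, -0.69],[0.21, 0.67, -0.72],[0.90, -0.41, -0.12]]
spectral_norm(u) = 0.46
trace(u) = -0.25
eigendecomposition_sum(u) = [[-0.04,  -0.15,  -0.09], [0.07,  0.25,  0.15], [0.03,  0.13,  0.08]] + [[-0.13, -0.06, -0.03], [0.04, 0.02, 0.01], [-0.0, -0.00, -0.0]] + [[0.00, 0.01, -0.02], [-0.03, -0.12, 0.19], [0.06, 0.19, -0.31]]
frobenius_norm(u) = 0.63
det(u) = 0.01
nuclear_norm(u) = 0.96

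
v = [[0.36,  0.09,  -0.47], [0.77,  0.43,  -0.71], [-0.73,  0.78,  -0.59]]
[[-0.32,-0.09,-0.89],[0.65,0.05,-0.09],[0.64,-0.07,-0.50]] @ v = [[0.47, -0.76, 0.74], [0.34, 0.01, -0.29], [0.54, -0.36, 0.04]]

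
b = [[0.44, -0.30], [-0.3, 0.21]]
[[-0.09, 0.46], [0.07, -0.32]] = b @ [[0.28, 0.51], [0.72, -0.78]]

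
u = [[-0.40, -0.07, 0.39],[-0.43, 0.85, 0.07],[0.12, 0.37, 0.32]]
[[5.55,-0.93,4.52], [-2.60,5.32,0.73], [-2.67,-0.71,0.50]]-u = [[5.95, -0.86, 4.13], [-2.17, 4.47, 0.66], [-2.79, -1.08, 0.18]]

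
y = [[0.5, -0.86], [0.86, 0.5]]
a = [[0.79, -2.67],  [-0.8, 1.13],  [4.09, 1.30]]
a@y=[[-1.90, -2.01], [0.57, 1.25], [3.16, -2.87]]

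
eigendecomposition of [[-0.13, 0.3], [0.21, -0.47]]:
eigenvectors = [[0.91, -0.54], [0.41, 0.84]]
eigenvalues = [0.0, -0.6]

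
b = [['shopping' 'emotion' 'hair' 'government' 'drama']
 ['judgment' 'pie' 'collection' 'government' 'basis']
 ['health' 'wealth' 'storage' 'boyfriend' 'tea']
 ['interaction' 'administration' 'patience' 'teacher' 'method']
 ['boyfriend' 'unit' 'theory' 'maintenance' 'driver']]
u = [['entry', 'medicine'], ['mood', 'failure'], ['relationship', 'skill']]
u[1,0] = 'mood'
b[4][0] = 'boyfriend'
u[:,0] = ['entry', 'mood', 'relationship']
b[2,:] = ['health', 'wealth', 'storage', 'boyfriend', 'tea']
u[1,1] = 'failure'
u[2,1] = 'skill'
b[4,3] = 'maintenance'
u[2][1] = 'skill'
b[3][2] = 'patience'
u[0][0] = 'entry'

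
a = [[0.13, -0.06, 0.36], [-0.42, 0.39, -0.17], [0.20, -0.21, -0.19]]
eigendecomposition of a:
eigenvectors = [[-0.34, 0.68, -0.64], [0.88, 0.73, -0.21], [-0.32, -0.09, 0.74]]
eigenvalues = [0.61, 0.02, -0.3]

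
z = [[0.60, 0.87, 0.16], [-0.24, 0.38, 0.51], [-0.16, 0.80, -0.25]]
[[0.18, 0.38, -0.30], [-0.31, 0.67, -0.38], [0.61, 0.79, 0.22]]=z@[[-0.08, -0.77, -0.23], [0.44, 0.92, -0.03], [-0.98, 0.27, -0.83]]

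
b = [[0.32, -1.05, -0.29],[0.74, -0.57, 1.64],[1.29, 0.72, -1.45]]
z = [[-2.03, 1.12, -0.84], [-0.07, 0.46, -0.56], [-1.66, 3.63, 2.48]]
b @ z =[[-0.09, -1.18, -0.40], [-4.18, 6.52, 3.76], [-0.26, -3.49, -5.08]]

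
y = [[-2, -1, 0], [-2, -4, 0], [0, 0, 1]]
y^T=[[-2, -2, 0], [-1, -4, 0], [0, 0, 1]]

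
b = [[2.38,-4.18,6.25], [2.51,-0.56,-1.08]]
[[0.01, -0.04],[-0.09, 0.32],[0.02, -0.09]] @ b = [[-0.08, -0.02, 0.11],[0.59, 0.2, -0.91],[-0.18, -0.03, 0.22]]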